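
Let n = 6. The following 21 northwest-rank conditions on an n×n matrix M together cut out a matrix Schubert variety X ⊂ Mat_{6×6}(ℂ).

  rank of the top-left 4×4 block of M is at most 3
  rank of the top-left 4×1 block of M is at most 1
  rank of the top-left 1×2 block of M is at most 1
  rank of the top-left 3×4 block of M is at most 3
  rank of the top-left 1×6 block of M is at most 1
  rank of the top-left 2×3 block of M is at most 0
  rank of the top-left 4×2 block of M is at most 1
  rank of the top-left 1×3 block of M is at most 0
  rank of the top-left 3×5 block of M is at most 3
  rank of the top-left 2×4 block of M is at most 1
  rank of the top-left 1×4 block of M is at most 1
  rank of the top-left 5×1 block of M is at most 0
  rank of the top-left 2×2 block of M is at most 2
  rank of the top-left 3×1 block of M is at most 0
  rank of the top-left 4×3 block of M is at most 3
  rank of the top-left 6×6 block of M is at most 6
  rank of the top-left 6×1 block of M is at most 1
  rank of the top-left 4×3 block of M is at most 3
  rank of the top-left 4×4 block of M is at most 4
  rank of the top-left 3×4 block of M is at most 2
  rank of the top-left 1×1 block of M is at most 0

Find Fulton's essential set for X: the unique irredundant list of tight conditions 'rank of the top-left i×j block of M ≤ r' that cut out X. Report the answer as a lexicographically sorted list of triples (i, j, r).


The tightest implied rank at each (i,j), from the 21 conditions:

  row 1: 0 0 0 1 1 1
  row 2: 0 0 0 1 2 2
  row 3: 0 1 1 2 3 3
  row 4: 0 1 2 3 4 4
  row 5: 0 1 2 3 4 5
  row 6: 1 2 3 4 5 6

so w = (4, 5, 2, 3, 6, 1).

Rothe diagram D(w) (9 cells), 2 SE-corners (essential conditions):

[(2, 3, 0), (5, 1, 0)]


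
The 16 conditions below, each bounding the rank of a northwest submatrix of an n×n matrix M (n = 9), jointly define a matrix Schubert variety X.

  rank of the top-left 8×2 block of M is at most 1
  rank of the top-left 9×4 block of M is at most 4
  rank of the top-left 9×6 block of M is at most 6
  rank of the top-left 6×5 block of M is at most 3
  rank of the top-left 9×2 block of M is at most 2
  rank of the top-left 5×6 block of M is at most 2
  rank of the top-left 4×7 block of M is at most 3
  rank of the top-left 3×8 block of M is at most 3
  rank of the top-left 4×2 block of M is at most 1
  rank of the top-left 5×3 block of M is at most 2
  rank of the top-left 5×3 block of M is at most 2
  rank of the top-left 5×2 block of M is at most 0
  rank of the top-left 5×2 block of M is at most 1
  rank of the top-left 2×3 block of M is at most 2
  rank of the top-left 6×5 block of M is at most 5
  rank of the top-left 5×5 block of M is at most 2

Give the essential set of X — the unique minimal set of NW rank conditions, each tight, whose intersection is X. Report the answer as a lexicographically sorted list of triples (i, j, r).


Rank table r_w(9×9) implied by the 16 constraints:

  0 | 0 | 1 | 1 | 1 | 1 | 1 | 1 | 1
  0 | 0 | 1 | 2 | 2 | 2 | 2 | 2 | 2
  0 | 0 | 1 | 2 | 2 | 2 | 3 | 3 | 3
  0 | 0 | 1 | 2 | 2 | 2 | 3 | 4 | 4
  0 | 0 | 1 | 2 | 2 | 2 | 3 | 4 | 5
  1 | 1 | 2 | 3 | 3 | 3 | 4 | 5 | 6
  1 | 1 | 2 | 3 | 4 | 4 | 5 | 6 | 7
  1 | 1 | 2 | 3 | 4 | 5 | 6 | 7 | 8
  1 | 2 | 3 | 4 | 5 | 6 | 7 | 8 | 9

second differences of R give the permutation w = (3, 4, 7, 8, 9, 1, 5, 6, 2).

3 SE-corners of the 18-cell Rothe diagram give Ess(w):

[(5, 2, 0), (5, 6, 2), (8, 2, 1)]


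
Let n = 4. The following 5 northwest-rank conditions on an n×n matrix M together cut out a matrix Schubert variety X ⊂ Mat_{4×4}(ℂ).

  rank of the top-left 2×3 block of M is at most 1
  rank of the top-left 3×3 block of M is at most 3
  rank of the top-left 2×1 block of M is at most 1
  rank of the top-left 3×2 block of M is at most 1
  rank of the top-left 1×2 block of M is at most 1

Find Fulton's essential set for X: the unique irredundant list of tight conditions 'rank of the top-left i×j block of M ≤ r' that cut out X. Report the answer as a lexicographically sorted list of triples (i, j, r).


Propagating the 5 rank bounds to every northwest block:

  R[1]: 1  1  1  1
  R[2]: 1  1  1  2
  R[3]: 1  1  2  3
  R[4]: 1  2  3  4

the unique w with this rank table is (1, 4, 3, 2).

|D(w)|=3, |Ess(w)|=2:

[(2, 3, 1), (3, 2, 1)]


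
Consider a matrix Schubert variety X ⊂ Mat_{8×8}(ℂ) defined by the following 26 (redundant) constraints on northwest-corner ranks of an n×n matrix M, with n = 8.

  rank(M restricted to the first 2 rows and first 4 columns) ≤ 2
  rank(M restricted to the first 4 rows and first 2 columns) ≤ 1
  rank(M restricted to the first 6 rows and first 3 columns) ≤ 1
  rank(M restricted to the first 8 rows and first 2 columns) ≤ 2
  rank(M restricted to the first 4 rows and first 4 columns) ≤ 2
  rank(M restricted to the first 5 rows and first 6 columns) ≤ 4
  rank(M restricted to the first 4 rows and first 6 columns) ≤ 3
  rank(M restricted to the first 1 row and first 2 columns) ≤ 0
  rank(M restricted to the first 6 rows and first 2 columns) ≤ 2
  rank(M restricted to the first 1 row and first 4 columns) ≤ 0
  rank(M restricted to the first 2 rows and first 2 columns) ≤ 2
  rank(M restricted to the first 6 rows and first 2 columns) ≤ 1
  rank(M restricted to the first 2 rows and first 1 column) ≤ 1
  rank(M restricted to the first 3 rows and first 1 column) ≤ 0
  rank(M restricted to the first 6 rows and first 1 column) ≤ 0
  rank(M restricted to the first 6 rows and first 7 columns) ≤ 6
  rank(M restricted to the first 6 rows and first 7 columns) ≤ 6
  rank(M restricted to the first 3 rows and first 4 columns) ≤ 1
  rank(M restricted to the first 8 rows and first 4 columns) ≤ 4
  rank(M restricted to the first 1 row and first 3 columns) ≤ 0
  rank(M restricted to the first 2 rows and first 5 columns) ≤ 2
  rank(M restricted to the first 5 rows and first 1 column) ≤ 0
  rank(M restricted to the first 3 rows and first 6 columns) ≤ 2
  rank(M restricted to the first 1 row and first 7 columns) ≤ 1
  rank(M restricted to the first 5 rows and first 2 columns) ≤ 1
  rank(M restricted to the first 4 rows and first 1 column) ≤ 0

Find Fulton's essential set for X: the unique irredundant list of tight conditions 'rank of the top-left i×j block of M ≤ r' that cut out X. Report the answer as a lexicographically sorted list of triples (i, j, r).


Computing R[i][j] = min implied NW-rank bound (n=8, 26 conditions):

  i=1: 0 | 0 | 0 | 0 | 1 | 1 | 1 | 1
  i=2: 0 | 1 | 1 | 1 | 2 | 2 | 2 | 2
  i=3: 0 | 1 | 1 | 1 | 2 | 2 | 3 | 3
  i=4: 0 | 1 | 1 | 2 | 3 | 3 | 4 | 4
  i=5: 0 | 1 | 1 | 2 | 3 | 4 | 5 | 5
  i=6: 0 | 1 | 1 | 2 | 3 | 4 | 5 | 6
  i=7: 1 | 2 | 2 | 3 | 4 | 5 | 6 | 7
  i=8: 1 | 2 | 3 | 4 | 5 | 6 | 7 | 8

second differences of R give the permutation w = (5, 2, 7, 4, 6, 8, 1, 3).

D(w) has 15 cells with 5 SE-corners; essential set:

[(1, 4, 0), (3, 4, 1), (3, 6, 2), (6, 1, 0), (6, 3, 1)]


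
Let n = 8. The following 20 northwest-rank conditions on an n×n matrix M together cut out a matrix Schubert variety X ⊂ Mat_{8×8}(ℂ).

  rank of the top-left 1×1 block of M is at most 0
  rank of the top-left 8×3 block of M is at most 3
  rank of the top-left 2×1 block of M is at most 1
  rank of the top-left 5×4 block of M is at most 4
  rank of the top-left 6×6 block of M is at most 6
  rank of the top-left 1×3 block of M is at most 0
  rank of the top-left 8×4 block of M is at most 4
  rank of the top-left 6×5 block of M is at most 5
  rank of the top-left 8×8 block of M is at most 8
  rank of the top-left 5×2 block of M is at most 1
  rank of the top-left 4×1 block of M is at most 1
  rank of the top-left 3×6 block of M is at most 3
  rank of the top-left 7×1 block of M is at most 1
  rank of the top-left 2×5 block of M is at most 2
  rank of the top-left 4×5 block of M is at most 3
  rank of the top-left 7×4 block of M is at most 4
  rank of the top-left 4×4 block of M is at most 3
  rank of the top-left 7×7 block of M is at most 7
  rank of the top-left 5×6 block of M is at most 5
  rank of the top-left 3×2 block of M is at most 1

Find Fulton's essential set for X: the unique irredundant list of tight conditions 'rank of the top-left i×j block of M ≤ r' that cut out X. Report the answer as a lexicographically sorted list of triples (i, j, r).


The tightest implied rank at each (i,j), from the 20 conditions:

  R[1]: 0, 0, 0, 1, 1, 1, 1, 1
  R[2]: 1, 1, 1, 2, 2, 2, 2, 2
  R[3]: 1, 1, 2, 3, 3, 3, 3, 3
  R[4]: 1, 1, 2, 3, 3, 4, 4, 4
  R[5]: 1, 1, 2, 3, 4, 5, 5, 5
  R[6]: 1, 2, 3, 4, 5, 6, 6, 6
  R[7]: 1, 2, 3, 4, 5, 6, 7, 7
  R[8]: 1, 2, 3, 4, 5, 6, 7, 8

hence w(1..8) = (4, 1, 3, 6, 5, 2, 7, 8).

|D(w)|=7, |Ess(w)|=3:

[(1, 3, 0), (4, 5, 3), (5, 2, 1)]


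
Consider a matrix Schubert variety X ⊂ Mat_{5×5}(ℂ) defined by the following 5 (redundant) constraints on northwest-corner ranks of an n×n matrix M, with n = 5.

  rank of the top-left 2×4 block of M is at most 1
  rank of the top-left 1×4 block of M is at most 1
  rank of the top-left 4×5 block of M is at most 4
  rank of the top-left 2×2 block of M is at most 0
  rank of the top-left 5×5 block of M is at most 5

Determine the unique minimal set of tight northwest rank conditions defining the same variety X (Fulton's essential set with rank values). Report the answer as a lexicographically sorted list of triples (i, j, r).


Recovering R(i,j) via the rank-extension bound from the 5 conditions:

  0, 0, 1, 1, 1
  0, 0, 1, 1, 2
  1, 1, 2, 2, 3
  1, 2, 3, 3, 4
  1, 2, 3, 4, 5

reading off 1-entries of Δ²R: w = (3, 5, 1, 2, 4).

Fulton essential set (2 of the 5 Rothe cells):

[(2, 2, 0), (2, 4, 1)]


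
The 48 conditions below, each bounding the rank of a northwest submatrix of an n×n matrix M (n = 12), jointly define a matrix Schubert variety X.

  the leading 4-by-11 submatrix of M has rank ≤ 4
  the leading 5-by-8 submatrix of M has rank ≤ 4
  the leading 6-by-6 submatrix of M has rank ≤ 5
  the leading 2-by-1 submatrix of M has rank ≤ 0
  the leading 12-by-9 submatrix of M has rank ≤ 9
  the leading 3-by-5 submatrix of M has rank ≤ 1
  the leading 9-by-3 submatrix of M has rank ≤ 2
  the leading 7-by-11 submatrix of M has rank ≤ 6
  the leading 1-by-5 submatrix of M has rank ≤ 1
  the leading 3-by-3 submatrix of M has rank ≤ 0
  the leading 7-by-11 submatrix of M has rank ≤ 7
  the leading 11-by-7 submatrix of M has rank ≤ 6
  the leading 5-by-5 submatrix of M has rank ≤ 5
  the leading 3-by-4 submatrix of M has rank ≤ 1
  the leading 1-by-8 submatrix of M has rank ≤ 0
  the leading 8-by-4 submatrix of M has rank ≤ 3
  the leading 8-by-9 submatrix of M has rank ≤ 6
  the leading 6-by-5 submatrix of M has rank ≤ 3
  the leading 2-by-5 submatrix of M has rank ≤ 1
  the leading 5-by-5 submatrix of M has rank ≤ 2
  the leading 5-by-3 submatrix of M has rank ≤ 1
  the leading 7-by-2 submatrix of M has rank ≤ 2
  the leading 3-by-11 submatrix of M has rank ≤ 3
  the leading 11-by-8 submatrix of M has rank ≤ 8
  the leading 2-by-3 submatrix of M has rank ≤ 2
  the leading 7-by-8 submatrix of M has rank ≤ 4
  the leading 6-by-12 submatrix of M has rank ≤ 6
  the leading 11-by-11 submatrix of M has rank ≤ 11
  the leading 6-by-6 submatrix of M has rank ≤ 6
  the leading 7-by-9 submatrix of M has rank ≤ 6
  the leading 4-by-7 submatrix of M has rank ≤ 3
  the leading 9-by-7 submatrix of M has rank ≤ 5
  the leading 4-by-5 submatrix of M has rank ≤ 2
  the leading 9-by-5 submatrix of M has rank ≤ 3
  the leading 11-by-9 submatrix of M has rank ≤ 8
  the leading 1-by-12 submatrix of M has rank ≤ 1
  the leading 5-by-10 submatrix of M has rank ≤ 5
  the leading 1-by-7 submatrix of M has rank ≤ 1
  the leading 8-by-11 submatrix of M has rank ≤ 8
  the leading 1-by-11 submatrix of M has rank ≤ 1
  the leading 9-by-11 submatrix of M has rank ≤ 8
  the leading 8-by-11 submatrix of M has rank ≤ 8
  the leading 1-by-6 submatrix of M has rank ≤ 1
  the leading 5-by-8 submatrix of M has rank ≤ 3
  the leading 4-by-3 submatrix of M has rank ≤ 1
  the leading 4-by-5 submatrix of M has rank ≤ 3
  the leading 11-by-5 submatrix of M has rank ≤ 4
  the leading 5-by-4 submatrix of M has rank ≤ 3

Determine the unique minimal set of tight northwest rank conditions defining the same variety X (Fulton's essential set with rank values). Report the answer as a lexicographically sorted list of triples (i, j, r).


Rank table r_w(12×12) implied by the 48 constraints:

  row 1: 0  0  0  0  0  0  0  0  1  1  1  1
  row 2: 0  0  0  1  1  1  1  1  2  2  2  2
  row 3: 0  0  0  1  1  2  2  2  3  3  3  3
  row 4: 1  1  1  2  2  3  3  3  4  4  4  4
  row 5: 1  1  1  2  2  3  3  3  4  5  5  5
  row 6: 1  2  2  3  3  4  4  4  5  6  6  6
  row 7: 1  2  2  3  3  4  4  4  5  6  6  7
  row 8: 1  2  2  3  3  4  5  5  6  7  7  8
  row 9: 1  2  2  3  3  4  5  6  7  8  8  9
  row 10: 1  2  3  4  4  5  6  7  8  9  9  10
  row 11: 1  2  3  4  4  5  6  7  8  9  10  11
  row 12: 1  2  3  4  5  6  7  8  9  10  11  12

giving w = (9, 4, 6, 1, 10, 2, 12, 7, 8, 3, 11, 5) via Δ²R.

Rothe diagram D(w) (30 cells), 11 SE-corners (essential conditions):

[(1, 8, 0), (3, 3, 0), (3, 5, 1), (5, 3, 1), (5, 5, 2), (5, 8, 3), (7, 8, 4), (7, 11, 6), (9, 3, 2), (9, 5, 3), (11, 5, 4)]


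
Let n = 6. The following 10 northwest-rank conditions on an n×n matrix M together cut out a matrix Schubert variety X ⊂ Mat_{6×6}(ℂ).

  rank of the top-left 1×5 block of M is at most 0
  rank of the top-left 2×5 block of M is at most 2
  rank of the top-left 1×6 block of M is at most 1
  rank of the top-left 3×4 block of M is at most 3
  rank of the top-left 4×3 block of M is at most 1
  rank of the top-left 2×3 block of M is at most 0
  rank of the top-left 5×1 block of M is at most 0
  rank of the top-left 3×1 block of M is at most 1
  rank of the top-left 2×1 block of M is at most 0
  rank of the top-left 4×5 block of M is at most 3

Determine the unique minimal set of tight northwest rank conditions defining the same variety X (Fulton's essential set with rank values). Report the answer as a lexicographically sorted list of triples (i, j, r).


Rank table r_w(6×6) implied by the 10 constraints:

  row 1: 0, 0, 0, 0, 0, 1
  row 2: 0, 0, 0, 1, 1, 2
  row 3: 0, 1, 1, 2, 2, 3
  row 4: 0, 1, 1, 2, 3, 4
  row 5: 0, 1, 2, 3, 4, 5
  row 6: 1, 2, 3, 4, 5, 6

reading off 1-entries of Δ²R: w = (6, 4, 2, 5, 3, 1).

D(w) has 12 cells with 4 SE-corners; essential set:

[(1, 5, 0), (2, 3, 0), (4, 3, 1), (5, 1, 0)]


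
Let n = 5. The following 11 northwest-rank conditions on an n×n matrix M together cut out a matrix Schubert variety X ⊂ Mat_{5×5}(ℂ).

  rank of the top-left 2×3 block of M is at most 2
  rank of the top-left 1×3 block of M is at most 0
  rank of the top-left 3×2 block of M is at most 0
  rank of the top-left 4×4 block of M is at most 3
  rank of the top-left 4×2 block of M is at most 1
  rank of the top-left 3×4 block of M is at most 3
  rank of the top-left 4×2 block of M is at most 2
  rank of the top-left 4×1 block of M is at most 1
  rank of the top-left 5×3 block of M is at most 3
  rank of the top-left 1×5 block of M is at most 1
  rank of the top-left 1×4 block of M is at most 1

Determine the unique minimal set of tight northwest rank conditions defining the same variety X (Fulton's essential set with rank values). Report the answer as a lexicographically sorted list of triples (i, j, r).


Rank table r_w(5×5) implied by the 11 constraints:

  i=1: 0, 0, 0, 1, 1
  i=2: 0, 0, 1, 2, 2
  i=3: 0, 0, 1, 2, 3
  i=4: 1, 1, 2, 3, 4
  i=5: 1, 2, 3, 4, 5

giving w = (4, 3, 5, 1, 2) via Δ²R.

Fulton essential set (2 of the 7 Rothe cells):

[(1, 3, 0), (3, 2, 0)]


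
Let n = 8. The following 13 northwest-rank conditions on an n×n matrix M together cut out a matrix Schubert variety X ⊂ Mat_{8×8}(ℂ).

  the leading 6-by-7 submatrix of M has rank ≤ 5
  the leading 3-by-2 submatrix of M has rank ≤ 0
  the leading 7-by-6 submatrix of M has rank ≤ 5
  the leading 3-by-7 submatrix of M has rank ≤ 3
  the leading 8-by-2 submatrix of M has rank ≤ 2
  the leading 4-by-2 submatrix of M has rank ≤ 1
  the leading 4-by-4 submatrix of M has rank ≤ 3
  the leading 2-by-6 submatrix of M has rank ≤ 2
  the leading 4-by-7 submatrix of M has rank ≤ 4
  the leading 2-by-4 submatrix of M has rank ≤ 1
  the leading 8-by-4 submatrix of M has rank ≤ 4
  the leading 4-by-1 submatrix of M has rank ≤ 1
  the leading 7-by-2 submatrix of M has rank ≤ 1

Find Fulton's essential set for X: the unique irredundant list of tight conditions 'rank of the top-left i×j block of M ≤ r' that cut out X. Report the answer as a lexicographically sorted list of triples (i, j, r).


Propagating the 13 rank bounds to every northwest block:

  R[1]: 0  0  1  1  1  1  1  1
  R[2]: 0  0  1  1  2  2  2  2
  R[3]: 0  0  1  2  3  3  3  3
  R[4]: 1  1  2  3  4  4  4  4
  R[5]: 1  1  2  3  4  5  5  5
  R[6]: 1  1  2  3  4  5  5  6
  R[7]: 1  1  2  3  4  5  6  7
  R[8]: 1  2  3  4  5  6  7  8

so w = (3, 5, 4, 1, 6, 8, 7, 2).

Rothe diagram D(w) (11 cells), 4 SE-corners (essential conditions):

[(2, 4, 1), (3, 2, 0), (6, 7, 5), (7, 2, 1)]


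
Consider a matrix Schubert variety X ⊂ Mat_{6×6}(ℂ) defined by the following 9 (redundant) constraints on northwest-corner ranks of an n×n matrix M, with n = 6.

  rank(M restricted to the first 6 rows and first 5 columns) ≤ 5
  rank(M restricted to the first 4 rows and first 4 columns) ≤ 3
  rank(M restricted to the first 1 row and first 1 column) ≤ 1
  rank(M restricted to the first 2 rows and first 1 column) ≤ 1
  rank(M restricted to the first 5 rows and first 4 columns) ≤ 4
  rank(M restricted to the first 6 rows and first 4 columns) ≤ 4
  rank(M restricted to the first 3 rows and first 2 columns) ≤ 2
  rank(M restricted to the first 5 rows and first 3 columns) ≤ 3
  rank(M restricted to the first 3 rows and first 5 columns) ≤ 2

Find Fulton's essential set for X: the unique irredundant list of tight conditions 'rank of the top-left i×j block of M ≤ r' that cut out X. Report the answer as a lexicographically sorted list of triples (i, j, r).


Computing R[i][j] = min implied NW-rank bound (n=6, 9 conditions):

  1  1  1  1  1  1
  1  2  2  2  2  2
  1  2  2  2  2  3
  1  2  3  3  3  4
  1  2  3  4  4  5
  1  2  3  4  5  6

second differences of R give the permutation w = (1, 2, 6, 3, 4, 5).

|D(w)|=3, |Ess(w)|=1:

[(3, 5, 2)]


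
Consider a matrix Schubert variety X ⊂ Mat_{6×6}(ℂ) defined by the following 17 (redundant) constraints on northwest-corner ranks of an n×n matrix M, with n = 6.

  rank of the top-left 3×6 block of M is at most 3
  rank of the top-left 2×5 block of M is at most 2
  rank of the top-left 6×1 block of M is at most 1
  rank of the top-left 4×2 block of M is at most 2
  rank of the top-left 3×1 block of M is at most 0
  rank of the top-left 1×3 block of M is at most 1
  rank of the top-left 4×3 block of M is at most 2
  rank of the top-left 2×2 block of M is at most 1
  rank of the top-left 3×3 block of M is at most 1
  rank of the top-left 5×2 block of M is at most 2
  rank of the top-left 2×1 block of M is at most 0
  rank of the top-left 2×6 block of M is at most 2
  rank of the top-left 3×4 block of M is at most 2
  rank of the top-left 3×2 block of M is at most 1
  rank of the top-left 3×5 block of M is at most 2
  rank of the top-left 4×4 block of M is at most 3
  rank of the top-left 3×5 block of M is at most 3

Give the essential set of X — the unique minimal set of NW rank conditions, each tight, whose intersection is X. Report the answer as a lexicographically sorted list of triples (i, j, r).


Propagating the 17 rank bounds to every northwest block:

  i=1: 0 1 1 1 1 1
  i=2: 0 1 1 2 2 2
  i=3: 0 1 1 2 2 3
  i=4: 1 2 2 3 3 4
  i=5: 1 2 3 4 4 5
  i=6: 1 2 3 4 5 6

giving w = (2, 4, 6, 1, 3, 5) via Δ²R.

Fulton essential set (3 of the 6 Rothe cells):

[(3, 1, 0), (3, 3, 1), (3, 5, 2)]


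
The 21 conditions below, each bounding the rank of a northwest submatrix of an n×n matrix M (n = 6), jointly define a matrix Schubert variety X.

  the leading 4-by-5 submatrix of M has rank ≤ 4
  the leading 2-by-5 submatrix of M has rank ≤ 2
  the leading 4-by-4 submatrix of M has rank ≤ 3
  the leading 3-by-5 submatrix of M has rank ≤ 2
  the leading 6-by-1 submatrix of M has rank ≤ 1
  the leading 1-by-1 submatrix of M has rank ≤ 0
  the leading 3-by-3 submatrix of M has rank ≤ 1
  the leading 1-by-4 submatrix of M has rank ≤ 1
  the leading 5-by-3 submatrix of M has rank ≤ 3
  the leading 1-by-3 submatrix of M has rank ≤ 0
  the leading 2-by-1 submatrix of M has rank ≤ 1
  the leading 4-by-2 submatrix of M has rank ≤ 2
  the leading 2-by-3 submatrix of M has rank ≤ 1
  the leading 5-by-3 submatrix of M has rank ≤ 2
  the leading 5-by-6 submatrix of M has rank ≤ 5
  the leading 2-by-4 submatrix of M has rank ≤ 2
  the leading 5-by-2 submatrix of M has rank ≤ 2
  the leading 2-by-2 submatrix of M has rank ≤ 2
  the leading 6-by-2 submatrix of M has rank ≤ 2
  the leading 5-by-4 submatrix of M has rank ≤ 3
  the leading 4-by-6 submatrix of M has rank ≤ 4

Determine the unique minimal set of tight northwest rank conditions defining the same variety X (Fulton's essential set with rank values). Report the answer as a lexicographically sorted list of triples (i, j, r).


The tightest implied rank at each (i,j), from the 21 conditions:

  row 1: 0, 0, 0, 1, 1, 1
  row 2: 1, 1, 1, 2, 2, 2
  row 3: 1, 1, 1, 2, 2, 3
  row 4: 1, 2, 2, 3, 3, 4
  row 5: 1, 2, 2, 3, 4, 5
  row 6: 1, 2, 3, 4, 5, 6

second differences of R give the permutation w = (4, 1, 6, 2, 5, 3).

Fulton essential set (4 of the 7 Rothe cells):

[(1, 3, 0), (3, 3, 1), (3, 5, 2), (5, 3, 2)]


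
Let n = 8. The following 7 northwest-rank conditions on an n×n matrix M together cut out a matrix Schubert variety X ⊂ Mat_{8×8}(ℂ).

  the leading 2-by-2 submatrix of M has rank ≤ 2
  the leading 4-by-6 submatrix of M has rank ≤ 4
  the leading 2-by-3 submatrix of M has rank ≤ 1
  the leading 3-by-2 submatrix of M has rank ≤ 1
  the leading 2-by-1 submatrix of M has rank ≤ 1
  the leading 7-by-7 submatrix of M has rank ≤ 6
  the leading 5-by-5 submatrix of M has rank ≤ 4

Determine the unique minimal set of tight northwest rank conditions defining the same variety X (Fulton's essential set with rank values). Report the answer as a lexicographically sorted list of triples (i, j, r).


Reconstructing r_w from the 7 given conditions:

  row 1: 1  1  1  1  1  1  1  1
  row 2: 1  1  1  2  2  2  2  2
  row 3: 1  1  2  3  3  3  3  3
  row 4: 1  2  3  4  4  4  4  4
  row 5: 1  2  3  4  4  5  5  5
  row 6: 1  2  3  4  5  6  6  6
  row 7: 1  2  3  4  5  6  6  7
  row 8: 1  2  3  4  5  6  7  8

so w = (1, 4, 3, 2, 6, 5, 8, 7).

Fulton essential set (4 of the 5 Rothe cells):

[(2, 3, 1), (3, 2, 1), (5, 5, 4), (7, 7, 6)]


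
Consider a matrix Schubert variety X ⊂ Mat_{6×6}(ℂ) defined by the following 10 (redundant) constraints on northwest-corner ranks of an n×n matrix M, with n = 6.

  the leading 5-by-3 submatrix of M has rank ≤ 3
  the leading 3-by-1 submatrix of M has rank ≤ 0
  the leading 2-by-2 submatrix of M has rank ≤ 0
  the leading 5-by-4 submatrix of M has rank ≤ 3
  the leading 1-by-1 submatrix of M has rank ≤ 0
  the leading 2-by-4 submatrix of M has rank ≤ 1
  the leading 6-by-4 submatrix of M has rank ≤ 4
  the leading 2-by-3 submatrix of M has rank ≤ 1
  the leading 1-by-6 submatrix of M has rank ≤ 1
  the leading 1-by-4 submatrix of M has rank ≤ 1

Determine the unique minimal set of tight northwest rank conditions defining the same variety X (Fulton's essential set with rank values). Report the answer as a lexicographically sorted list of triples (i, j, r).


The tightest implied rank at each (i,j), from the 10 conditions:

  row 1: 0 | 0 | 1 | 1 | 1 | 1
  row 2: 0 | 0 | 1 | 1 | 2 | 2
  row 3: 0 | 1 | 2 | 2 | 3 | 3
  row 4: 1 | 2 | 3 | 3 | 4 | 4
  row 5: 1 | 2 | 3 | 3 | 4 | 5
  row 6: 1 | 2 | 3 | 4 | 5 | 6

reading off 1-entries of Δ²R: w = (3, 5, 2, 1, 6, 4).

D(w) has 7 cells with 4 SE-corners; essential set:

[(2, 2, 0), (2, 4, 1), (3, 1, 0), (5, 4, 3)]


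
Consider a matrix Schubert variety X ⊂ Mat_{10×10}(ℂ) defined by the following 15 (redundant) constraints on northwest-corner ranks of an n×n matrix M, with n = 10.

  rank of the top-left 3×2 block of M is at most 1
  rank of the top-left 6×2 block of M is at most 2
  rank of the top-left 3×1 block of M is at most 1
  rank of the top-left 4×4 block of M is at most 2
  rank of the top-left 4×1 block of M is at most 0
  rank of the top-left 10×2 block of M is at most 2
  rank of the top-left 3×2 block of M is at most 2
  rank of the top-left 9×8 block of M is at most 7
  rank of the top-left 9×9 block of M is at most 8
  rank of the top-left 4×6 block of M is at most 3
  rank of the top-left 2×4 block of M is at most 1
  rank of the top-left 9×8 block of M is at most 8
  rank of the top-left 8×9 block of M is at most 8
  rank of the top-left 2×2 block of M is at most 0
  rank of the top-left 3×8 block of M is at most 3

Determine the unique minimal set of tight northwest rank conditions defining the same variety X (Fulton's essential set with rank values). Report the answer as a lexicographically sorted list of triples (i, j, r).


Propagating the 15 rank bounds to every northwest block:

  R[1]: 0, 0, 1, 1, 1, 1, 1, 1, 1, 1
  R[2]: 0, 0, 1, 1, 2, 2, 2, 2, 2, 2
  R[3]: 0, 1, 2, 2, 3, 3, 3, 3, 3, 3
  R[4]: 0, 1, 2, 2, 3, 3, 4, 4, 4, 4
  R[5]: 1, 2, 3, 3, 4, 4, 5, 5, 5, 5
  R[6]: 1, 2, 3, 4, 5, 5, 6, 6, 6, 6
  R[7]: 1, 2, 3, 4, 5, 6, 7, 7, 7, 7
  R[8]: 1, 2, 3, 4, 5, 6, 7, 7, 8, 8
  R[9]: 1, 2, 3, 4, 5, 6, 7, 7, 8, 9
  R[10]: 1, 2, 3, 4, 5, 6, 7, 8, 9, 10

hence w(1..10) = (3, 5, 2, 7, 1, 4, 6, 9, 10, 8).

D(w) has 11 cells with 6 SE-corners; essential set:

[(2, 2, 0), (2, 4, 1), (4, 1, 0), (4, 4, 2), (4, 6, 3), (9, 8, 7)]


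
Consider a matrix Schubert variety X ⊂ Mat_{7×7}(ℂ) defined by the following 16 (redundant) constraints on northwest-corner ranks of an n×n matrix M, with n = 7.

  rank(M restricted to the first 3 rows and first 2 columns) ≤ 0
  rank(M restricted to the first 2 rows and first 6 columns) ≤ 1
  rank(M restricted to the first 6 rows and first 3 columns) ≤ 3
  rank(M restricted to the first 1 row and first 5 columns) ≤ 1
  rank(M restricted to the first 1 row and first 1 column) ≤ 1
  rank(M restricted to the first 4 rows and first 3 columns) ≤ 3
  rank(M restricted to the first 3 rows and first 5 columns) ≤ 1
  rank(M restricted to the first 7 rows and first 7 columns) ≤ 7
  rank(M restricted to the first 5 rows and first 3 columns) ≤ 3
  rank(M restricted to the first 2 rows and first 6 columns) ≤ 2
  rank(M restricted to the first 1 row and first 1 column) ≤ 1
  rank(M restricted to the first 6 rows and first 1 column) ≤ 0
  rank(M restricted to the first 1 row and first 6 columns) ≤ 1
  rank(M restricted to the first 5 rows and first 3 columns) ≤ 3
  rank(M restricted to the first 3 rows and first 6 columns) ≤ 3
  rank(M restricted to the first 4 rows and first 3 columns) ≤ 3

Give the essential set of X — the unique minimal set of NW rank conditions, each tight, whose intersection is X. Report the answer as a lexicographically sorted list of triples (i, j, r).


Recovering R(i,j) via the rank-extension bound from the 16 conditions:

  0, 0, 1, 1, 1, 1, 1
  0, 0, 1, 1, 1, 1, 2
  0, 0, 1, 1, 1, 2, 3
  0, 1, 2, 2, 2, 3, 4
  0, 1, 2, 3, 3, 4, 5
  0, 1, 2, 3, 4, 5, 6
  1, 2, 3, 4, 5, 6, 7

so w = (3, 7, 6, 2, 4, 5, 1).

ℓ(w)=14; the 4 essential cells (i,j,r):

[(2, 6, 1), (3, 2, 0), (3, 5, 1), (6, 1, 0)]


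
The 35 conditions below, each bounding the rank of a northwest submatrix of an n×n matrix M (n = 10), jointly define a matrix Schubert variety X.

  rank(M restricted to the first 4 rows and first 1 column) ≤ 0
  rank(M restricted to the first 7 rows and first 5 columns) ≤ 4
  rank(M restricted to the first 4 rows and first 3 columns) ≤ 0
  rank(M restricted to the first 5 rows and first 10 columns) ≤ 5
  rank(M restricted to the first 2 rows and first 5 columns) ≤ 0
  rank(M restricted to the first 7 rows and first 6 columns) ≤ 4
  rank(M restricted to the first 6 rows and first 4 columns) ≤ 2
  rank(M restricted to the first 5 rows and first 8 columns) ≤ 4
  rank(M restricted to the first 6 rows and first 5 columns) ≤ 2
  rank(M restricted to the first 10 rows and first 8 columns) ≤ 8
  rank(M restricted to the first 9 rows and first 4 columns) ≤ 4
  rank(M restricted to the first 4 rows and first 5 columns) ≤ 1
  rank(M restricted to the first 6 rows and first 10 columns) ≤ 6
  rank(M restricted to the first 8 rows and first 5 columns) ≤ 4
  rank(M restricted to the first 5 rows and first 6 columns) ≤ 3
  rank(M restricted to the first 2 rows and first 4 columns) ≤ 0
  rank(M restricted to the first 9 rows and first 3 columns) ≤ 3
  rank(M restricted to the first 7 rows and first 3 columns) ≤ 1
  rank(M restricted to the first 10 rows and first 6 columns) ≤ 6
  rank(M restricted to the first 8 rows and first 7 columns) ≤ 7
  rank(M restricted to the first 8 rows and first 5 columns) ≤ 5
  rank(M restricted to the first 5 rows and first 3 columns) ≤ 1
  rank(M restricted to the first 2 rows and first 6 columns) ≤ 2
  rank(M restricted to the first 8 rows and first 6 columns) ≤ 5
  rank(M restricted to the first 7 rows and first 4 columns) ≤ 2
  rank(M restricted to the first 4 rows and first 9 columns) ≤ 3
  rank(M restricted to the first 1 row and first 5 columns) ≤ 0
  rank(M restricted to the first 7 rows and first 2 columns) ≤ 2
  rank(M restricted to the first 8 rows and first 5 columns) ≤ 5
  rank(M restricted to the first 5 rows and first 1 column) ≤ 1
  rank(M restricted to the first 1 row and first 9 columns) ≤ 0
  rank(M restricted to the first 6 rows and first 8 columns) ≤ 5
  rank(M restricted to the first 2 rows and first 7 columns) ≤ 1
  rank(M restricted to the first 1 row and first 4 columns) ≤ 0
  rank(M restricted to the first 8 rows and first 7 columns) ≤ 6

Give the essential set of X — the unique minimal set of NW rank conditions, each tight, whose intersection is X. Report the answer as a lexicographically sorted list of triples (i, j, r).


Recovering R(i,j) via the rank-extension bound from the 35 conditions:

  R[1]: 0, 0, 0, 0, 0, 0, 0, 0, 0, 1
  R[2]: 0, 0, 0, 0, 0, 1, 1, 1, 1, 2
  R[3]: 0, 0, 0, 1, 1, 2, 2, 2, 2, 3
  R[4]: 0, 0, 0, 1, 1, 2, 3, 3, 3, 4
  R[5]: 1, 1, 1, 2, 2, 3, 4, 4, 4, 5
  R[6]: 1, 1, 1, 2, 2, 3, 4, 5, 5, 6
  R[7]: 1, 1, 1, 2, 3, 4, 5, 6, 6, 7
  R[8]: 1, 2, 2, 3, 4, 5, 6, 7, 7, 8
  R[9]: 1, 2, 3, 4, 5, 6, 7, 8, 8, 9
  R[10]: 1, 2, 3, 4, 5, 6, 7, 8, 9, 10

so w = (10, 6, 4, 7, 1, 8, 5, 2, 3, 9).

D(w) has 26 cells with 6 SE-corners; essential set:

[(1, 9, 0), (2, 5, 0), (4, 3, 0), (4, 5, 1), (6, 5, 2), (7, 3, 1)]


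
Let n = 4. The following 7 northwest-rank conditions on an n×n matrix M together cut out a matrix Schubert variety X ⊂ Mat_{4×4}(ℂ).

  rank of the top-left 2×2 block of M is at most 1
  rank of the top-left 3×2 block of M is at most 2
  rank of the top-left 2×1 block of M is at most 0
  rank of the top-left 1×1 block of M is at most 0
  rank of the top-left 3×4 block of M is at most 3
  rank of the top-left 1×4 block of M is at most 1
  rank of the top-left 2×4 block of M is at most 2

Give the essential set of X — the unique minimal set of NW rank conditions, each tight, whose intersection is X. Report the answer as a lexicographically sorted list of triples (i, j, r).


Computing R[i][j] = min implied NW-rank bound (n=4, 7 conditions):

  0  1  1  1
  0  1  2  2
  1  2  3  3
  1  2  3  4

so w = (2, 3, 1, 4).

Fulton essential set (1 of the 2 Rothe cells):

[(2, 1, 0)]


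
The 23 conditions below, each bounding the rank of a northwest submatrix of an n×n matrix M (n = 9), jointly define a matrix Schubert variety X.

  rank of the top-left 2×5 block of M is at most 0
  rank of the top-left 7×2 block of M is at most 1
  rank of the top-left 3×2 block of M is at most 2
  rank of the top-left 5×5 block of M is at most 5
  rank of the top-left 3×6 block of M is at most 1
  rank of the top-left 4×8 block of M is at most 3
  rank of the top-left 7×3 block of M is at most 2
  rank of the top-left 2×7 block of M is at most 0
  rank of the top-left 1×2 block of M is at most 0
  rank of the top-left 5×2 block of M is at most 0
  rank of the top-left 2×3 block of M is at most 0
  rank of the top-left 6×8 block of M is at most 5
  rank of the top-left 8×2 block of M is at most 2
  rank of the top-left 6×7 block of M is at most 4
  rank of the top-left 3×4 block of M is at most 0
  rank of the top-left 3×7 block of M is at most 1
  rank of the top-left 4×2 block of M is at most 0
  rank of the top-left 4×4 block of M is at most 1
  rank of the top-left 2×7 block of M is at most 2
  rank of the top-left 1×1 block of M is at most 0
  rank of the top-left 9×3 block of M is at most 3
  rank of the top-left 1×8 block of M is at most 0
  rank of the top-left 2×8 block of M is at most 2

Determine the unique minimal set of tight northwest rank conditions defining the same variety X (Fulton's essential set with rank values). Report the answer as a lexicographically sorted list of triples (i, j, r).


Reconstructing r_w from the 23 given conditions:

  0  0  0  0  0  0  0  0  1
  0  0  0  0  0  0  0  1  2
  0  0  0  0  1  1  1  2  3
  0  0  1  1  2  2  2  3  4
  0  0  1  2  3  3  3  4  5
  1  1  2  3  4  4  4  5  6
  1  1  2  3  4  5  5  6  7
  1  2  3  4  5  6  6  7  8
  1  2  3  4  5  6  7  8  9

hence w(1..9) = (9, 8, 5, 3, 4, 1, 6, 2, 7).

Rothe diagram D(w) (24 cells), 5 SE-corners (essential conditions):

[(1, 8, 0), (2, 7, 0), (3, 4, 0), (5, 2, 0), (7, 2, 1)]


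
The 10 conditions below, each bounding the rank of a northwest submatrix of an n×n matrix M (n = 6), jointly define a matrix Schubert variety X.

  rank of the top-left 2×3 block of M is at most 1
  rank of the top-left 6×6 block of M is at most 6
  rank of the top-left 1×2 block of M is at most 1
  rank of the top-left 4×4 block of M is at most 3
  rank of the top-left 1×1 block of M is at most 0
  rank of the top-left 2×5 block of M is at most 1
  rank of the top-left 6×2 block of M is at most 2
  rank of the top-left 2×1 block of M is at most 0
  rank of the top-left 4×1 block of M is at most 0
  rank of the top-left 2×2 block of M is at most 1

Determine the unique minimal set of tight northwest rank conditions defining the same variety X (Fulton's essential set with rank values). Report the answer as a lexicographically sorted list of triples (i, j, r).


Computing R[i][j] = min implied NW-rank bound (n=6, 10 conditions):

  0 | 1 | 1 | 1 | 1 | 1
  0 | 1 | 1 | 1 | 1 | 2
  0 | 1 | 2 | 2 | 2 | 3
  0 | 1 | 2 | 3 | 3 | 4
  1 | 2 | 3 | 4 | 4 | 5
  1 | 2 | 3 | 4 | 5 | 6

reading off 1-entries of Δ²R: w = (2, 6, 3, 4, 1, 5).

|D(w)|=7, |Ess(w)|=2:

[(2, 5, 1), (4, 1, 0)]


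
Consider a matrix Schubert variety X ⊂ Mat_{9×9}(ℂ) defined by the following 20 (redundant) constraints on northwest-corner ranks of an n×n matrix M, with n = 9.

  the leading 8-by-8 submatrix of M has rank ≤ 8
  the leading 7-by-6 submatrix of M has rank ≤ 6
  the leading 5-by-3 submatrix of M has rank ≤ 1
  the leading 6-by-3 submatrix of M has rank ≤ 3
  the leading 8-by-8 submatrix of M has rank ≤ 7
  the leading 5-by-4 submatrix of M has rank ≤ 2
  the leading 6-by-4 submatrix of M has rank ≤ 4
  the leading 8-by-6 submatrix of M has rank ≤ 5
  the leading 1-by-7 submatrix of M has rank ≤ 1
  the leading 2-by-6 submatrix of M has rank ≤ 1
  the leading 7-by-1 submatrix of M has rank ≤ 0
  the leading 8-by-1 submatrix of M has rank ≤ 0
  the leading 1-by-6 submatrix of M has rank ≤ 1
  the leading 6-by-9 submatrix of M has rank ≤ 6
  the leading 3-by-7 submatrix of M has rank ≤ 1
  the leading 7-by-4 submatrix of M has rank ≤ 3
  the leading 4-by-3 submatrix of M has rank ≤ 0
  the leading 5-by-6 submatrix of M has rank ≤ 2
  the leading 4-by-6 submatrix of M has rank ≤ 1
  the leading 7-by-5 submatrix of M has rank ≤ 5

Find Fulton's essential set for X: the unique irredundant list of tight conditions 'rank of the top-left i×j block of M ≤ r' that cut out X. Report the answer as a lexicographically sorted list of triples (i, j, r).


Recovering R(i,j) via the rank-extension bound from the 20 conditions:

  R[1]: 0, 0, 0, 1, 1, 1, 1, 1, 1
  R[2]: 0, 0, 0, 1, 1, 1, 1, 2, 2
  R[3]: 0, 0, 0, 1, 1, 1, 1, 2, 3
  R[4]: 0, 0, 0, 1, 1, 1, 2, 3, 4
  R[5]: 0, 1, 1, 2, 2, 2, 3, 4, 5
  R[6]: 0, 1, 2, 3, 3, 3, 4, 5, 6
  R[7]: 0, 1, 2, 3, 4, 4, 5, 6, 7
  R[8]: 0, 1, 2, 3, 4, 5, 6, 7, 8
  R[9]: 1, 2, 3, 4, 5, 6, 7, 8, 9

giving w = (4, 8, 9, 7, 2, 3, 5, 6, 1) via Δ²R.

Fulton essential set (4 of the 24 Rothe cells):

[(3, 7, 1), (4, 3, 0), (4, 6, 1), (8, 1, 0)]


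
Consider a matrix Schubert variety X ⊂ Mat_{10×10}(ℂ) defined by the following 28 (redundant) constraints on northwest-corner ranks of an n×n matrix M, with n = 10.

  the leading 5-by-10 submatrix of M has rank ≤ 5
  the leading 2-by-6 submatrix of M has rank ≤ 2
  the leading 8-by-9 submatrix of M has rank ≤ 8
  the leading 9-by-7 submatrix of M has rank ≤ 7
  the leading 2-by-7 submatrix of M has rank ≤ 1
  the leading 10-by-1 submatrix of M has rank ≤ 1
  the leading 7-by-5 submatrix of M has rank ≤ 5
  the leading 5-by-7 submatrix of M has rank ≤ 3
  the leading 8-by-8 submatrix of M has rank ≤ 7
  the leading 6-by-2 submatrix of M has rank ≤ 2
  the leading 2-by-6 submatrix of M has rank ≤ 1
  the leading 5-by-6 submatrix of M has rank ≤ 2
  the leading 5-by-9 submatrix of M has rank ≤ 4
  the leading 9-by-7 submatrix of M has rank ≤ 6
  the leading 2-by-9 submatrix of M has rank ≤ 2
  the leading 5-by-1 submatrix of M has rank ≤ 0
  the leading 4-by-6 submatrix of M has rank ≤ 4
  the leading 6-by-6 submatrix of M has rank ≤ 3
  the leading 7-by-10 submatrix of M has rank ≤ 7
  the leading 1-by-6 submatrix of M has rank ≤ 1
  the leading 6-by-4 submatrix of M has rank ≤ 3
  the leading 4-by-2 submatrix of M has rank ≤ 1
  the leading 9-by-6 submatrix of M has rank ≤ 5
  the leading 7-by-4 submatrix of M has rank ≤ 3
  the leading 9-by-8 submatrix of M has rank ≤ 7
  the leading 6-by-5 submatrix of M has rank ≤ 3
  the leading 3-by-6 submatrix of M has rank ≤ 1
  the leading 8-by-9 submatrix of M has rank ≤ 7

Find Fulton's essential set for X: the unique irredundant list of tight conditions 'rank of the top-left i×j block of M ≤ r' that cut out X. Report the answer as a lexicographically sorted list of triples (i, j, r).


Rank table r_w(10×10) implied by the 28 constraints:

  0 | 1 | 1 | 1 | 1 | 1 | 1 | 1 | 1 | 1
  0 | 1 | 1 | 1 | 1 | 1 | 1 | 2 | 2 | 2
  0 | 1 | 1 | 1 | 1 | 1 | 2 | 3 | 3 | 3
  0 | 1 | 2 | 2 | 2 | 2 | 3 | 4 | 4 | 4
  0 | 1 | 2 | 2 | 2 | 2 | 3 | 4 | 4 | 5
  1 | 2 | 3 | 3 | 3 | 3 | 4 | 5 | 5 | 6
  1 | 2 | 3 | 3 | 4 | 4 | 5 | 6 | 6 | 7
  1 | 2 | 3 | 4 | 5 | 5 | 6 | 7 | 7 | 8
  1 | 2 | 3 | 4 | 5 | 5 | 6 | 7 | 8 | 9
  1 | 2 | 3 | 4 | 5 | 6 | 7 | 8 | 9 | 10

reading off 1-entries of Δ²R: w = (2, 8, 7, 3, 10, 1, 5, 4, 9, 6).

ℓ(w)=20; the 7 essential cells (i,j,r):

[(2, 7, 1), (3, 6, 1), (5, 1, 0), (5, 6, 2), (5, 9, 4), (7, 4, 3), (9, 6, 5)]


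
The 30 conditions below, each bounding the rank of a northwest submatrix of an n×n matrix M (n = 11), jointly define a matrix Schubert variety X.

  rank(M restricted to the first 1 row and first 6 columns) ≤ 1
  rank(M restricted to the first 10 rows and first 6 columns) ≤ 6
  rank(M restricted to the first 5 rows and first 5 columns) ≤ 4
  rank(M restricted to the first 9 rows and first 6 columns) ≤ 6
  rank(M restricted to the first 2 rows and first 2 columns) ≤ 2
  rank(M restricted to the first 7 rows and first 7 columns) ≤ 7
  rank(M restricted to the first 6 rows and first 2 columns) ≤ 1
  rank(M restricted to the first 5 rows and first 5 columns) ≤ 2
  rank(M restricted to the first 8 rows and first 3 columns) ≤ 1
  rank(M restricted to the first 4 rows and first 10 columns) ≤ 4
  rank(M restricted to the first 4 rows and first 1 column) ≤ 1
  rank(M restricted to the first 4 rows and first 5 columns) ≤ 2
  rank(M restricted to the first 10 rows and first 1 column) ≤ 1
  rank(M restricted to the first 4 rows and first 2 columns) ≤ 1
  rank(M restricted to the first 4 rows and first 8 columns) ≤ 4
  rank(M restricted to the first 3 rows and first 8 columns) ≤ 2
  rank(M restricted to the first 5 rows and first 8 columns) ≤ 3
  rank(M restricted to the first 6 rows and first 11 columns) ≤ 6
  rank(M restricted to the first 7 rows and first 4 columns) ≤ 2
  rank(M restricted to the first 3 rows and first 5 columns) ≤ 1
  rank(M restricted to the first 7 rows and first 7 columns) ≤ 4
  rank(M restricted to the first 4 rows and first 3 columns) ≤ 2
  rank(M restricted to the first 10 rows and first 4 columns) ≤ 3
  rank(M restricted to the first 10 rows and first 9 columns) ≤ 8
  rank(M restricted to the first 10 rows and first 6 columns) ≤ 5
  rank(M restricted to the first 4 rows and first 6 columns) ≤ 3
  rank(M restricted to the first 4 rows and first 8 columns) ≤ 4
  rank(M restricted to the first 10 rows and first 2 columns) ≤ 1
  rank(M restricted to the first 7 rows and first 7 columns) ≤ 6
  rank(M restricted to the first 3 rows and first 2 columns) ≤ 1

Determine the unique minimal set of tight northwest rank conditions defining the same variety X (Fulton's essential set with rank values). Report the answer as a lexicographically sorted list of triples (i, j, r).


Rank table r_w(11×11) implied by the 30 constraints:

  i=1: 1  1  1  1  1  1  1  1  1  1  1
  i=2: 1  1  1  1  1  2  2  2  2  2  2
  i=3: 1  1  1  1  1  2  2  2  3  3  3
  i=4: 1  1  1  2  2  3  3  3  4  4  4
  i=5: 1  1  1  2  2  3  3  3  4  5  5
  i=6: 1  1  1  2  3  4  4  4  5  6  6
  i=7: 1  1  1  2  3  4  4  5  6  7  7
  i=8: 1  1  1  2  3  4  5  6  7  8  8
  i=9: 1  1  2  3  4  5  6  7  8  9  9
  i=10: 1  1  2  3  4  5  6  7  8  9  10
  i=11: 1  2  3  4  5  6  7  8  9  10  11

so w = (1, 6, 9, 4, 10, 5, 8, 7, 3, 11, 2).

|D(w)|=26, |Ess(w)|=7:

[(3, 5, 1), (3, 8, 2), (5, 5, 2), (5, 8, 3), (7, 7, 4), (8, 3, 1), (10, 2, 1)]
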